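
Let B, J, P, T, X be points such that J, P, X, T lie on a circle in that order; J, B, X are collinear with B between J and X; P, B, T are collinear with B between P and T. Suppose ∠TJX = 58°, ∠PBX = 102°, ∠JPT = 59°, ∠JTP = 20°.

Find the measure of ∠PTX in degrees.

1. ∠JBT = 102°  [△JBT]
2. ∠JXT = 59°  [same arc JT]
3. ∠TBX = 78°  [linear pair at B on JX]
4. ∠PTX = 43°  [△XBT]

∠PTX = 43°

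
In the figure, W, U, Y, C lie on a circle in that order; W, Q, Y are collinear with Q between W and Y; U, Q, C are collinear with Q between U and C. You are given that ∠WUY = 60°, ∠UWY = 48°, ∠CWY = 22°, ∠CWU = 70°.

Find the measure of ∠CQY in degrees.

1. ∠WCY = 120°  [cyclic WUYC, opposite ∠U+∠C]
2. ∠UCY = 48°  [same arc UY]
3. ∠CYW = 38°  [△WYC]
4. ∠CQY = 94°  [△YQC]

∠CQY = 94°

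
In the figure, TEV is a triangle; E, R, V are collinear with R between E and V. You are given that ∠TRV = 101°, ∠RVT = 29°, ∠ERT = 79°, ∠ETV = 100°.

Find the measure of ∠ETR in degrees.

1. ∠EVT = 29°  [R on ray VE]
2. ∠TEV = 51°  [△TEV]
3. ∠RET = 51°  [R on ray EV]
4. ∠ETR = 50°  [△TER]

∠ETR = 50°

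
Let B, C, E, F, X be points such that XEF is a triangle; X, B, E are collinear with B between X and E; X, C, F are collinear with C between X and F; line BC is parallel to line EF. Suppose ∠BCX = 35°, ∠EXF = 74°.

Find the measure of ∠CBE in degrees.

1. ∠EFX = 35°  [BC∥EF, corresponding at C]
2. ∠FEX = 71°  [△XEF]
3. ∠CBX = 71°  [BC∥EF, corresponding at B]
4. ∠CBE = 109°  [linear pair at B on XE]

∠CBE = 109°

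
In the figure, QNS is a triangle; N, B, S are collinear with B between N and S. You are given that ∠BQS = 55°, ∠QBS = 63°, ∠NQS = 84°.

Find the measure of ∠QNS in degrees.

1. ∠BSQ = 62°  [△QBS]
2. ∠NSQ = 62°  [B on ray SN]
3. ∠QNS = 34°  [△QNS]

∠QNS = 34°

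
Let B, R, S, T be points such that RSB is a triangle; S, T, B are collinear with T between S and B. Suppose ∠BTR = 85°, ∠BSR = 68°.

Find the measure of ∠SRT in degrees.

∠SRT = 17°

1. ∠RTS = 95°  [linear pair at T on SB]
2. ∠RST = 68°  [T on ray SB]
3. ∠SRT = 17°  [△RST]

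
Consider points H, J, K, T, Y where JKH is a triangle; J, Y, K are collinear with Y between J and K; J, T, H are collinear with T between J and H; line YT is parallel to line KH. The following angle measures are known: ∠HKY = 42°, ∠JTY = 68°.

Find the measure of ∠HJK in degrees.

1. ∠HKJ = 42°  [Y on ray KJ]
2. ∠JHK = 68°  [YT∥KH, corresponding at T]
3. ∠HJK = 70°  [△JKH]

∠HJK = 70°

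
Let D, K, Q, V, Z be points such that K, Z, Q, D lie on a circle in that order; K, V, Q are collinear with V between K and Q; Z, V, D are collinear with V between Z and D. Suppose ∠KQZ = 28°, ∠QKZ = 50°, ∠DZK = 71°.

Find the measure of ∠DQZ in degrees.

1. ∠KDZ = 28°  [same arc KZ]
2. ∠DKZ = 81°  [△KZD]
3. ∠DQZ = 99°  [cyclic KZQD, opposite ∠K+∠Q]

∠DQZ = 99°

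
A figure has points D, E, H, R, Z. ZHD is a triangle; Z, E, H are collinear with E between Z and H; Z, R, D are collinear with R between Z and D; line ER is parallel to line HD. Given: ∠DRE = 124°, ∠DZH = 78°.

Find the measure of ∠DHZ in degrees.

1. ∠ERZ = 56°  [linear pair at R on ZD]
2. ∠EZR = 78°  [E on ZH, R on ZD]
3. ∠REZ = 46°  [△ZER]
4. ∠DHZ = 46°  [ER∥HD, corresponding at E]

∠DHZ = 46°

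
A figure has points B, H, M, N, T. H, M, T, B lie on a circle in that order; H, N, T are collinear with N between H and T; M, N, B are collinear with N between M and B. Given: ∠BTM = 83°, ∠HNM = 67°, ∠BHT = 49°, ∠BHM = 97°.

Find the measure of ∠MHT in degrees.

∠MHT = 48°

1. ∠BMT = 49°  [same arc TB]
2. ∠MBT = 48°  [△MTB]
3. ∠MHT = 48°  [same arc MT]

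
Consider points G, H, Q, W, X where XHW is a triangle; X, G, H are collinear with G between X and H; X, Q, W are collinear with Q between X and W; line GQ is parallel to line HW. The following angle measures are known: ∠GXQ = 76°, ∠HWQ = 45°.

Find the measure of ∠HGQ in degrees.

1. ∠HXW = 76°  [G on XH, Q on XW]
2. ∠HWX = 45°  [Q on ray WX]
3. ∠WHX = 59°  [△XHW]
4. ∠QGX = 59°  [GQ∥HW, corresponding at G]
5. ∠HGQ = 121°  [linear pair at G on XH]

∠HGQ = 121°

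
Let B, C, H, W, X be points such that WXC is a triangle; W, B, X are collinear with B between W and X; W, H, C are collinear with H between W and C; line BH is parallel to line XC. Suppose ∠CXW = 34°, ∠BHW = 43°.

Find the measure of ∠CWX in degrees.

∠CWX = 103°

1. ∠HBW = 34°  [BH∥XC, corresponding at B]
2. ∠BWH = 103°  [△WBH]
3. ∠CWX = 103°  [B on WX, H on WC]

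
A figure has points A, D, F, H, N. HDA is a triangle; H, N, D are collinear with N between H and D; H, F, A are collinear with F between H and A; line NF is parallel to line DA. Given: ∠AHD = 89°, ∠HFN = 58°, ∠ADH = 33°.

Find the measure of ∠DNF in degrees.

∠DNF = 147°

1. ∠FHN = 89°  [N on HD, F on HA]
2. ∠FNH = 33°  [△HNF]
3. ∠DNF = 147°  [linear pair at N on HD]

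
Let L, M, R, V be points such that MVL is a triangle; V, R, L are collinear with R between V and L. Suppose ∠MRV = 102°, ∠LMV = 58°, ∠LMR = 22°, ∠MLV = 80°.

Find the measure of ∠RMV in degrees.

1. ∠LVM = 42°  [△MVL]
2. ∠MVR = 42°  [R on ray VL]
3. ∠RMV = 36°  [△MVR]

∠RMV = 36°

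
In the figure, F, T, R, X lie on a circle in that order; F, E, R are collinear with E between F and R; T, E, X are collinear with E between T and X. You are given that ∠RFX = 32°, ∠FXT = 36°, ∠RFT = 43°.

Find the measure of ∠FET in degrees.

∠FET = 68°

1. ∠RTX = 32°  [same arc RX]
2. ∠FRT = 36°  [same arc FT]
3. ∠RET = 112°  [△TER]
4. ∠FET = 68°  [linear pair at E on FR]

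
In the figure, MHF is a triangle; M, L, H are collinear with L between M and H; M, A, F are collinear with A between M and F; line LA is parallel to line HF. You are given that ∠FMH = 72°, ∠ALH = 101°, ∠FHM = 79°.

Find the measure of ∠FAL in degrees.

1. ∠HFM = 29°  [△MHF]
2. ∠LAM = 29°  [LA∥HF, corresponding at A]
3. ∠FAL = 151°  [linear pair at A on MF]

∠FAL = 151°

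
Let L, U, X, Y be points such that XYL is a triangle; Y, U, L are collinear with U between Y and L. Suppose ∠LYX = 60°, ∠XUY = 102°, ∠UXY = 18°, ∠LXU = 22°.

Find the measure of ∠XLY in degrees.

1. ∠LUX = 78°  [linear pair at U on YL]
2. ∠ULX = 80°  [△XUL]
3. ∠XLY = 80°  [U on ray LY]

∠XLY = 80°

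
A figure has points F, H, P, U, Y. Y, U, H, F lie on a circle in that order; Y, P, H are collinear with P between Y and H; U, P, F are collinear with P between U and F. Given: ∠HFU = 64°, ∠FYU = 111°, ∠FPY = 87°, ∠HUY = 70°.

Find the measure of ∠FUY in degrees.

∠FUY = 23°

1. ∠HYU = 64°  [same arc UH]
2. ∠HPU = 87°  [vertical angles at P]
3. ∠UPY = 93°  [linear pair at P on YH]
4. ∠FUY = 23°  [△YPU]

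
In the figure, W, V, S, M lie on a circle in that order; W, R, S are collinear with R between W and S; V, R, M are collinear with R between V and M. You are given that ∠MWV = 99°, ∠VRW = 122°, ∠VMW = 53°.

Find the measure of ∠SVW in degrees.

1. ∠MVW = 28°  [△WVM]
2. ∠SWV = 30°  [△WRV]
3. ∠VSW = 53°  [same arc WV]
4. ∠SVW = 97°  [△WVS]

∠SVW = 97°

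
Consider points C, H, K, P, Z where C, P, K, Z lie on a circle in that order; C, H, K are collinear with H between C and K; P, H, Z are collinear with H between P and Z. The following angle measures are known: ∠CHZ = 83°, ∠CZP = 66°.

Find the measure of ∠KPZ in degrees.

1. ∠KHP = 83°  [vertical angles at H]
2. ∠CKP = 66°  [same arc CP]
3. ∠KPZ = 31°  [△PHK]

∠KPZ = 31°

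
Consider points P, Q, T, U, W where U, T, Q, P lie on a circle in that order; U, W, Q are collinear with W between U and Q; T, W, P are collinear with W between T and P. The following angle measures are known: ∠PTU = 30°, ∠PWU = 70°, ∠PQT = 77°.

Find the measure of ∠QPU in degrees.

∠QPU = 87°

1. ∠PQU = 30°  [same arc UP]
2. ∠PUT = 103°  [cyclic UTQP, opposite ∠U+∠Q]
3. ∠TPU = 47°  [△UTP]
4. ∠PUQ = 63°  [△UWP]
5. ∠QPU = 87°  [△UQP]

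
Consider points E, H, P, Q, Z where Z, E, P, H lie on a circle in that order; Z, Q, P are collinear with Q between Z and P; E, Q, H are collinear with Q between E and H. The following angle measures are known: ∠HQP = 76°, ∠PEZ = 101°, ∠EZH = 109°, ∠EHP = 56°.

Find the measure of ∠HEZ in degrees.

∠HEZ = 48°

1. ∠EQZ = 76°  [vertical angles at Q]
2. ∠EZP = 56°  [same arc EP]
3. ∠HEZ = 48°  [△ZQE]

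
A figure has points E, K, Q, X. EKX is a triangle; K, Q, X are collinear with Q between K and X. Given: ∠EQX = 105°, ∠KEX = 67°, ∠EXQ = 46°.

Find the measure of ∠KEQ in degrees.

1. ∠EQK = 75°  [linear pair at Q on KX]
2. ∠EXK = 46°  [Q on ray XK]
3. ∠EKX = 67°  [△EKX]
4. ∠EKQ = 67°  [Q on ray KX]
5. ∠KEQ = 38°  [△EKQ]

∠KEQ = 38°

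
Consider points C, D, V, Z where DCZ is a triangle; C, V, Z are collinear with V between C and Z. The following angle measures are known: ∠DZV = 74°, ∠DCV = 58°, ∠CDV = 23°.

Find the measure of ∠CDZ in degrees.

1. ∠CZD = 74°  [V on ray ZC]
2. ∠DCZ = 58°  [V on ray CZ]
3. ∠CDZ = 48°  [△DCZ]

∠CDZ = 48°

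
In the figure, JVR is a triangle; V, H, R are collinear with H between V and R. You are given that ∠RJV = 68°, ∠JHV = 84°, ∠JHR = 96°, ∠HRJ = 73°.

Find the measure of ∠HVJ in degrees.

1. ∠JRV = 73°  [H on ray RV]
2. ∠JVR = 39°  [△JVR]
3. ∠HVJ = 39°  [H on ray VR]

∠HVJ = 39°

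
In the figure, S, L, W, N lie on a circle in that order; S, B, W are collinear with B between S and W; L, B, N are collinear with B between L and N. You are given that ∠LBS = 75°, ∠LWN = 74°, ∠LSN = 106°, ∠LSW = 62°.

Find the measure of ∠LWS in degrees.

∠LWS = 31°

1. ∠NLS = 43°  [△SBL]
2. ∠LNS = 31°  [△SLN]
3. ∠LWS = 31°  [same arc SL]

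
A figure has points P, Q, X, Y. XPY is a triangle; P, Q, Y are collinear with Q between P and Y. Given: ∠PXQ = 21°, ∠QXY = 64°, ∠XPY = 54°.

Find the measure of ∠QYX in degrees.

∠QYX = 41°

1. ∠QPX = 54°  [Q on ray PY]
2. ∠PQX = 105°  [△XPQ]
3. ∠XQY = 75°  [linear pair at Q on PY]
4. ∠QYX = 41°  [△XQY]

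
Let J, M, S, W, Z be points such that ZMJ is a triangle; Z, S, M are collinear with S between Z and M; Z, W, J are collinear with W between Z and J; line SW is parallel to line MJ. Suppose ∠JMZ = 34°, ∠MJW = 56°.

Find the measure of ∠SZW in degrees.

1. ∠MJZ = 56°  [W on ray JZ]
2. ∠JZM = 90°  [△ZMJ]
3. ∠SZW = 90°  [S on ZM, W on ZJ]

∠SZW = 90°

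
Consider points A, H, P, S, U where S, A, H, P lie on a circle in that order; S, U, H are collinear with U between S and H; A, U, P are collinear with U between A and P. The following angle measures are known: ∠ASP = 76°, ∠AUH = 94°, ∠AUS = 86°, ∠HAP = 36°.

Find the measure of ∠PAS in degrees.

∠PAS = 54°

1. ∠PUS = 94°  [vertical angles at U]
2. ∠HSP = 36°  [same arc HP]
3. ∠APS = 50°  [△SUP]
4. ∠PAS = 54°  [△SAP]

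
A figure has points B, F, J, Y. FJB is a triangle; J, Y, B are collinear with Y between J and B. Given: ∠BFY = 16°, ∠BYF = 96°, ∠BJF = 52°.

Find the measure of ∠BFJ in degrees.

∠BFJ = 60°

1. ∠FBY = 68°  [△FYB]
2. ∠FBJ = 68°  [Y on ray BJ]
3. ∠BFJ = 60°  [△FJB]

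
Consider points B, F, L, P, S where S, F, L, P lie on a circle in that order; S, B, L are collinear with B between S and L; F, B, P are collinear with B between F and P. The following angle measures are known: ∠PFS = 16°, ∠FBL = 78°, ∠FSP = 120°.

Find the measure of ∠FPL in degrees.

∠FPL = 62°

1. ∠PLS = 16°  [same arc SP]
2. ∠PBS = 78°  [vertical angles at B]
3. ∠LBP = 102°  [linear pair at B on SL]
4. ∠FPL = 62°  [△LBP]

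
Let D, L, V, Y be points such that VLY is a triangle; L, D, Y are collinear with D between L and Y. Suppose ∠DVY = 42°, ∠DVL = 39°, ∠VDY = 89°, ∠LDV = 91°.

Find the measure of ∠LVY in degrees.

∠LVY = 81°

1. ∠DYV = 49°  [△VDY]
2. ∠DLV = 50°  [△VLD]
3. ∠LYV = 49°  [D on ray YL]
4. ∠VLY = 50°  [D on ray LY]
5. ∠LVY = 81°  [△VLY]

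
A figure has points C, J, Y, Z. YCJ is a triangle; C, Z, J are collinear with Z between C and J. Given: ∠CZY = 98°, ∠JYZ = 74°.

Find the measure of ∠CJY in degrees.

∠CJY = 24°

1. ∠JZY = 82°  [linear pair at Z on CJ]
2. ∠YJZ = 24°  [△YZJ]
3. ∠CJY = 24°  [Z on ray JC]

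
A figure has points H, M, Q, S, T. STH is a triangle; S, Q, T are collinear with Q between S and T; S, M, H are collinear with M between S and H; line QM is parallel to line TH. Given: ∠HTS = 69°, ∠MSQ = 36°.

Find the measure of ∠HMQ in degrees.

1. ∠MQS = 69°  [QM∥TH, corresponding at Q]
2. ∠QMS = 75°  [△SQM]
3. ∠HMQ = 105°  [linear pair at M on SH]

∠HMQ = 105°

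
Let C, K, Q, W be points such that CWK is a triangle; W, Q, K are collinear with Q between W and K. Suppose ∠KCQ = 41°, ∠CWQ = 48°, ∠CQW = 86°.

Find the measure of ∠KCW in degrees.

1. ∠CWK = 48°  [Q on ray WK]
2. ∠CQK = 94°  [linear pair at Q on WK]
3. ∠CKQ = 45°  [△CQK]
4. ∠CKW = 45°  [Q on ray KW]
5. ∠KCW = 87°  [△CWK]

∠KCW = 87°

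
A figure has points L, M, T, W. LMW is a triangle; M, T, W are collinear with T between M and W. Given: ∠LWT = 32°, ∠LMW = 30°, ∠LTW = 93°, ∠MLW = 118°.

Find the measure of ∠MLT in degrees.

∠MLT = 63°

1. ∠LMT = 30°  [T on ray MW]
2. ∠LTM = 87°  [linear pair at T on MW]
3. ∠MLT = 63°  [△LMT]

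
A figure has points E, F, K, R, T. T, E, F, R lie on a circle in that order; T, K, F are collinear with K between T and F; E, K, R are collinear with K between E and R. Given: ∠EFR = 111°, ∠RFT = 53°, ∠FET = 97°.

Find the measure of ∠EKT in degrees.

1. ∠ETR = 69°  [cyclic TEFR, opposite ∠T+∠F]
2. ∠RET = 53°  [same arc TR]
3. ∠ERT = 58°  [△TER]
4. ∠EFT = 58°  [same arc TE]
5. ∠ETF = 25°  [△TEF]
6. ∠EKT = 102°  [△TKE]

∠EKT = 102°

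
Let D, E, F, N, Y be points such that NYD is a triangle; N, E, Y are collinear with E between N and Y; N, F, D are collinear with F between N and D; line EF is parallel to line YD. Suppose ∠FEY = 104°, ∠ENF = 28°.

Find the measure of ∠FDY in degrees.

1. ∠FEN = 76°  [linear pair at E on NY]
2. ∠EFN = 76°  [△NEF]
3. ∠DFE = 104°  [linear pair at F on ND]
4. ∠FDY = 76°  [EF∥YD, co-interior at D–F]

∠FDY = 76°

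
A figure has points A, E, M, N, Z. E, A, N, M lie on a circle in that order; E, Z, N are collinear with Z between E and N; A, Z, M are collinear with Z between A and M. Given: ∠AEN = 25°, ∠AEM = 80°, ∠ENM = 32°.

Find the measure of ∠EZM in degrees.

∠EZM = 57°

1. ∠AMN = 25°  [same arc AN]
2. ∠MZN = 123°  [△NZM]
3. ∠EZM = 57°  [linear pair at Z on EN]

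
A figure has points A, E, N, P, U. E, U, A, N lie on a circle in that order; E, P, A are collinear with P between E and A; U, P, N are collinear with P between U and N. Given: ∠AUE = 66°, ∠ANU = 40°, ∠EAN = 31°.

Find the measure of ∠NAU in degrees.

1. ∠ANE = 114°  [cyclic EUAN, opposite ∠U+∠N]
2. ∠AEN = 35°  [△EAN]
3. ∠AUN = 35°  [same arc AN]
4. ∠NAU = 105°  [△UAN]

∠NAU = 105°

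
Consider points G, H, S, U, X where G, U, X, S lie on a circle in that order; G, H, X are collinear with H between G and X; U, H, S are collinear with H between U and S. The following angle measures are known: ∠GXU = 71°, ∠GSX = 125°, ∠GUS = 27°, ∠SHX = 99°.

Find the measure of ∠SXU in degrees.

1. ∠GSU = 71°  [same arc GU]
2. ∠SGU = 82°  [△GUS]
3. ∠SXU = 98°  [cyclic GUXS, opposite ∠G+∠X]

∠SXU = 98°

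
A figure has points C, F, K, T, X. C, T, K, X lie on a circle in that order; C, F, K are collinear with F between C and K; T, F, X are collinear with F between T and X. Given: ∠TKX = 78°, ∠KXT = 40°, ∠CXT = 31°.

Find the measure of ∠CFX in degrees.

∠CFX = 87°

1. ∠KTX = 62°  [△TKX]
2. ∠KCX = 62°  [same arc KX]
3. ∠CFX = 87°  [△CFX]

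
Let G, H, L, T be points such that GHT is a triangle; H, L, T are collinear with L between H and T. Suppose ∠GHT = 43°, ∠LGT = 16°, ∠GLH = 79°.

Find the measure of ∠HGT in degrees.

1. ∠GLT = 101°  [linear pair at L on HT]
2. ∠GTL = 63°  [△GLT]
3. ∠GTH = 63°  [L on ray TH]
4. ∠HGT = 74°  [△GHT]

∠HGT = 74°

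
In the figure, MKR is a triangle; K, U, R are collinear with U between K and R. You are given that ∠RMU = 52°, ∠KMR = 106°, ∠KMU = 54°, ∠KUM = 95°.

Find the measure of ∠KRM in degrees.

∠KRM = 43°

1. ∠MKU = 31°  [△MKU]
2. ∠MKR = 31°  [U on ray KR]
3. ∠KRM = 43°  [△MKR]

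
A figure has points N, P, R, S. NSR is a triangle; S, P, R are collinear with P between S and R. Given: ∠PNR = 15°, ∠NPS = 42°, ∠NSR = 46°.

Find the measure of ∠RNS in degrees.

∠RNS = 107°

1. ∠NPR = 138°  [linear pair at P on SR]
2. ∠NRP = 27°  [△NPR]
3. ∠NRS = 27°  [P on ray RS]
4. ∠RNS = 107°  [△NSR]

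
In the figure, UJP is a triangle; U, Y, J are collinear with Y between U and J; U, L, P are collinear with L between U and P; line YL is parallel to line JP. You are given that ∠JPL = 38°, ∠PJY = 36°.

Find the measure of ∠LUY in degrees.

∠LUY = 106°

1. ∠JPU = 38°  [L on ray PU]
2. ∠PJU = 36°  [Y on ray JU]
3. ∠JUP = 106°  [△UJP]
4. ∠LUY = 106°  [Y on UJ, L on UP]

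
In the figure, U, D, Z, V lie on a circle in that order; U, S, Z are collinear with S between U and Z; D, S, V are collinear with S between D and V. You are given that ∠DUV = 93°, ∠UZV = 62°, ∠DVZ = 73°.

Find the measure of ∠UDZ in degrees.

∠UDZ = 82°

1. ∠UDV = 62°  [same arc UV]
2. ∠DUZ = 73°  [same arc DZ]
3. ∠DVU = 25°  [△UDV]
4. ∠DZU = 25°  [same arc UD]
5. ∠UDZ = 82°  [△UDZ]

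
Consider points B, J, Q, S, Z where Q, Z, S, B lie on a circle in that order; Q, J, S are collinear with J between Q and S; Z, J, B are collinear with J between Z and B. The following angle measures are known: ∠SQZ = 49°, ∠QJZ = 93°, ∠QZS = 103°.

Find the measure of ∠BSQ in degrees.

1. ∠SBZ = 49°  [same arc ZS]
2. ∠BJS = 93°  [vertical angles at J]
3. ∠BSQ = 38°  [△SJB]

∠BSQ = 38°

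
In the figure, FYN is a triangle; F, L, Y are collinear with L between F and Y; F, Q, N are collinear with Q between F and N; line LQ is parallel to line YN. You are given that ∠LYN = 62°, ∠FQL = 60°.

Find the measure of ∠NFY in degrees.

∠NFY = 58°

1. ∠FYN = 62°  [L on ray YF]
2. ∠FNY = 60°  [LQ∥YN, corresponding at Q]
3. ∠NFY = 58°  [△FYN]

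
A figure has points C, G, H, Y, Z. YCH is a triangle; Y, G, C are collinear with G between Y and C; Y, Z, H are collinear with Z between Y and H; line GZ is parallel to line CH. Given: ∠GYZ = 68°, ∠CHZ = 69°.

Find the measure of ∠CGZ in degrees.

∠CGZ = 137°

1. ∠CYH = 68°  [G on YC, Z on YH]
2. ∠CHY = 69°  [Z on ray HY]
3. ∠HCY = 43°  [△YCH]
4. ∠YGZ = 43°  [GZ∥CH, corresponding at G]
5. ∠CGZ = 137°  [linear pair at G on YC]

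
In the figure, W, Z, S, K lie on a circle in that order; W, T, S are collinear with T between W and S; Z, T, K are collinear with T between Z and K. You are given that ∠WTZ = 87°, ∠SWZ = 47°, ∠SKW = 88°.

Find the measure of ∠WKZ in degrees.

1. ∠SZW = 92°  [cyclic WZSK, opposite ∠Z+∠K]
2. ∠WSZ = 41°  [△WZS]
3. ∠WKZ = 41°  [same arc WZ]

∠WKZ = 41°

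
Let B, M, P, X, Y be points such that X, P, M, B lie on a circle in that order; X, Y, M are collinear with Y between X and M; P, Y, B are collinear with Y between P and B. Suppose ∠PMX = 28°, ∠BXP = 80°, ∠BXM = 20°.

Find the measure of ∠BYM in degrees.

1. ∠PBX = 28°  [same arc XP]
2. ∠BYX = 132°  [△XYB]
3. ∠BYM = 48°  [linear pair at Y on XM]

∠BYM = 48°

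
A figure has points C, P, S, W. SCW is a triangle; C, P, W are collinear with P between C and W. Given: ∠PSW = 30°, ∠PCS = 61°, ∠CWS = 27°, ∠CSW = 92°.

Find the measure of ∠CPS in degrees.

1. ∠PWS = 27°  [P on ray WC]
2. ∠SPW = 123°  [△SPW]
3. ∠CPS = 57°  [linear pair at P on CW]

∠CPS = 57°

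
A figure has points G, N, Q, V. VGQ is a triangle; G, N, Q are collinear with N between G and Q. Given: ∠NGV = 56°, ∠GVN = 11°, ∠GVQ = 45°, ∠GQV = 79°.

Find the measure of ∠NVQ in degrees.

1. ∠GNV = 113°  [△VGN]
2. ∠NQV = 79°  [N on ray QG]
3. ∠QNV = 67°  [linear pair at N on GQ]
4. ∠NVQ = 34°  [△VNQ]

∠NVQ = 34°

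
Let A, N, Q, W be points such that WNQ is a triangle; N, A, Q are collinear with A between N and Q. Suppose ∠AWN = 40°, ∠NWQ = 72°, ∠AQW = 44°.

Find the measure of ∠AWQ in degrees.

∠AWQ = 32°

1. ∠NQW = 44°  [A on ray QN]
2. ∠QNW = 64°  [△WNQ]
3. ∠ANW = 64°  [A on ray NQ]
4. ∠NAW = 76°  [△WNA]
5. ∠QAW = 104°  [linear pair at A on NQ]
6. ∠AWQ = 32°  [△WAQ]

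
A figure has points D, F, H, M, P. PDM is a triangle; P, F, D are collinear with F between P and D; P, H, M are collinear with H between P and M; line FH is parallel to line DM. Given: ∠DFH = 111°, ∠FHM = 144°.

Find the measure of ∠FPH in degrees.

∠FPH = 75°

1. ∠HFP = 69°  [linear pair at F on PD]
2. ∠FHP = 36°  [linear pair at H on PM]
3. ∠FPH = 75°  [△PFH]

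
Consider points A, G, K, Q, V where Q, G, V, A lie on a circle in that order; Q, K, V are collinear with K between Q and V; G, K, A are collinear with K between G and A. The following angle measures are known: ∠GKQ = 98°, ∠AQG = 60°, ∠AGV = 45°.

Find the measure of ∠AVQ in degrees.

1. ∠AKV = 98°  [vertical angles at K]
2. ∠AVG = 120°  [cyclic QGVA, opposite ∠Q+∠V]
3. ∠GAV = 15°  [△GVA]
4. ∠AVQ = 67°  [△VKA]

∠AVQ = 67°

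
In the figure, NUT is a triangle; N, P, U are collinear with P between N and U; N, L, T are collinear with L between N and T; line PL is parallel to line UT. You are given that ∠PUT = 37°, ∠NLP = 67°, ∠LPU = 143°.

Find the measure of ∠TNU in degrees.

∠TNU = 76°

1. ∠NUT = 37°  [P on ray UN]
2. ∠NTU = 67°  [PL∥UT, corresponding at L]
3. ∠TNU = 76°  [△NUT]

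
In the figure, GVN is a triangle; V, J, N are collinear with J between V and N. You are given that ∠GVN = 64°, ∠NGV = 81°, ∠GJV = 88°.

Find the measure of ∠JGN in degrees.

∠JGN = 53°

1. ∠GNV = 35°  [△GVN]
2. ∠GJN = 92°  [linear pair at J on VN]
3. ∠GNJ = 35°  [J on ray NV]
4. ∠JGN = 53°  [△GJN]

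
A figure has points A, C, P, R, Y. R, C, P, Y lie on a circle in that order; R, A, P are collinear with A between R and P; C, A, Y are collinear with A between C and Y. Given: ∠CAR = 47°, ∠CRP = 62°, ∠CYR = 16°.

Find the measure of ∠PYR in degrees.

∠PYR = 78°

1. ∠PAY = 47°  [vertical angles at A]
2. ∠CYP = 62°  [same arc CP]
3. ∠RAY = 133°  [linear pair at A on RP]
4. ∠RPY = 71°  [△PAY]
5. ∠PRY = 31°  [△RAY]
6. ∠PYR = 78°  [△RPY]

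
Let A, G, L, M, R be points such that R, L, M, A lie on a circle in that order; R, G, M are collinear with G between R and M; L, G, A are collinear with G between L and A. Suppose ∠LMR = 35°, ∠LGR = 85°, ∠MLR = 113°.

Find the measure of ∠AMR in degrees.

1. ∠LRM = 32°  [△RLM]
2. ∠AGM = 85°  [vertical angles at G]
3. ∠LAM = 32°  [same arc LM]
4. ∠AMR = 63°  [△MGA]

∠AMR = 63°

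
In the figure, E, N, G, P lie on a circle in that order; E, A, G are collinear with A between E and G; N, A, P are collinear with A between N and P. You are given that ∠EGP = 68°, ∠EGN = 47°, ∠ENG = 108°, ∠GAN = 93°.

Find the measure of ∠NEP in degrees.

1. ∠ENP = 68°  [same arc EP]
2. ∠EPN = 47°  [same arc EN]
3. ∠NEP = 65°  [△ENP]

∠NEP = 65°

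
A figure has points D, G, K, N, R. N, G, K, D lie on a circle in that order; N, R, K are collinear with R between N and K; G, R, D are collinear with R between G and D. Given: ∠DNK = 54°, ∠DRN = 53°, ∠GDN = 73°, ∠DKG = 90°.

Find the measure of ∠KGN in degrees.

∠KGN = 71°

1. ∠DGK = 54°  [same arc KD]
2. ∠GKN = 73°  [same arc NG]
3. ∠GDK = 36°  [△GKD]
4. ∠GNK = 36°  [same arc GK]
5. ∠KGN = 71°  [△NGK]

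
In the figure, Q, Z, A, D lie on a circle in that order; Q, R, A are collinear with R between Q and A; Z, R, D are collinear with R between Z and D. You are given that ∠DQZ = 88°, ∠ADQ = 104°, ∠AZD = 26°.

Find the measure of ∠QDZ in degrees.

1. ∠AQD = 26°  [same arc AD]
2. ∠DAQ = 50°  [△QAD]
3. ∠DZQ = 50°  [same arc QD]
4. ∠QDZ = 42°  [△QZD]

∠QDZ = 42°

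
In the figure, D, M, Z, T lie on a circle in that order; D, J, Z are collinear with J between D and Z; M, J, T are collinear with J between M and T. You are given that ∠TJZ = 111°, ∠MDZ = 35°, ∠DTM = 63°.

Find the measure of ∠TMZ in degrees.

∠TMZ = 48°

1. ∠DJM = 111°  [vertical angles at J]
2. ∠DZM = 63°  [same arc DM]
3. ∠MJZ = 69°  [linear pair at J on DZ]
4. ∠TMZ = 48°  [△MJZ]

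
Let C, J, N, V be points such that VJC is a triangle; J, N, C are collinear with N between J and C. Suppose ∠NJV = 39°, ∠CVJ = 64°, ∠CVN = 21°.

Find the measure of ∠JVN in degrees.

1. ∠CJV = 39°  [N on ray JC]
2. ∠JCV = 77°  [△VJC]
3. ∠NCV = 77°  [N on ray CJ]
4. ∠CNV = 82°  [△VNC]
5. ∠JNV = 98°  [linear pair at N on JC]
6. ∠JVN = 43°  [△VJN]

∠JVN = 43°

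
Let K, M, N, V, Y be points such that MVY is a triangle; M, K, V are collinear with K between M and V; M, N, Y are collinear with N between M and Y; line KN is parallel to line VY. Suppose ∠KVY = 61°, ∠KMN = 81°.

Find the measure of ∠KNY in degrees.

1. ∠MVY = 61°  [K on ray VM]
2. ∠VMY = 81°  [K on MV, N on MY]
3. ∠MYV = 38°  [△MVY]
4. ∠KNM = 38°  [KN∥VY, corresponding at N]
5. ∠KNY = 142°  [linear pair at N on MY]

∠KNY = 142°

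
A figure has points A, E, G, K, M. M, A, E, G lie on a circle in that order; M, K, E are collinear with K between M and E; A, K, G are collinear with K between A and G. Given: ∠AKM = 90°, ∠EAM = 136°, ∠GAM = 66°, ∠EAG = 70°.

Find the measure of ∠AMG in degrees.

∠AMG = 94°

1. ∠AME = 24°  [△MKA]
2. ∠AEM = 20°  [△MAE]
3. ∠AGM = 20°  [same arc MA]
4. ∠AMG = 94°  [△MAG]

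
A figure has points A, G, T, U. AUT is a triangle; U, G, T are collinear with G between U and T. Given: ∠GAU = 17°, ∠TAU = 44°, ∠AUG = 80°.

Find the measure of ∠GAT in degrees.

1. ∠AGU = 83°  [△AUG]
2. ∠AUT = 80°  [G on ray UT]
3. ∠AGT = 97°  [linear pair at G on UT]
4. ∠ATU = 56°  [△AUT]
5. ∠ATG = 56°  [G on ray TU]
6. ∠GAT = 27°  [△AGT]

∠GAT = 27°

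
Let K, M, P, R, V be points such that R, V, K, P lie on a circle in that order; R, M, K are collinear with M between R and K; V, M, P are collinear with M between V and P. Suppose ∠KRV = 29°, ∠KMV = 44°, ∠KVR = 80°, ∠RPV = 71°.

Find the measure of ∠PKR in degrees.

∠PKR = 15°

1. ∠PMR = 44°  [vertical angles at M]
2. ∠KPR = 100°  [cyclic RVKP, opposite ∠V+∠P]
3. ∠KRP = 65°  [△RMP]
4. ∠PKR = 15°  [△RKP]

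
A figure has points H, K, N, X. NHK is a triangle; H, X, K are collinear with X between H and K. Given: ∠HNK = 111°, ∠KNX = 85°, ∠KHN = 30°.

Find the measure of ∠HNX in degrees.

∠HNX = 26°

1. ∠HKN = 39°  [△NHK]
2. ∠NHX = 30°  [X on ray HK]
3. ∠NKX = 39°  [X on ray KH]
4. ∠KXN = 56°  [△NXK]
5. ∠HXN = 124°  [linear pair at X on HK]
6. ∠HNX = 26°  [△NHX]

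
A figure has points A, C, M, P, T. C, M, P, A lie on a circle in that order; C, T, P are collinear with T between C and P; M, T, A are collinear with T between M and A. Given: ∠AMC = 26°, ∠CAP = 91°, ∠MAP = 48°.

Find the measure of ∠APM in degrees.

∠APM = 69°

1. ∠APC = 26°  [same arc CA]
2. ∠ACP = 63°  [△CPA]
3. ∠AMP = 63°  [same arc PA]
4. ∠APM = 69°  [△MPA]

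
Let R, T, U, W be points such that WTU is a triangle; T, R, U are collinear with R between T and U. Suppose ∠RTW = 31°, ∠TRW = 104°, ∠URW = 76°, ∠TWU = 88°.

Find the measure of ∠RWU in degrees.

∠RWU = 43°

1. ∠UTW = 31°  [R on ray TU]
2. ∠TUW = 61°  [△WTU]
3. ∠RUW = 61°  [R on ray UT]
4. ∠RWU = 43°  [△WRU]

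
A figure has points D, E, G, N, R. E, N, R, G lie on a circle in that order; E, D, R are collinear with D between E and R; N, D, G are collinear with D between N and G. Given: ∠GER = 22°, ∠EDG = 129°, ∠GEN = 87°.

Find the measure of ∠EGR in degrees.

1. ∠GNR = 22°  [same arc RG]
2. ∠GDR = 51°  [linear pair at D on ER]
3. ∠GRN = 93°  [cyclic ENRG, opposite ∠E+∠R]
4. ∠NGR = 65°  [△NRG]
5. ∠ERG = 64°  [△RDG]
6. ∠EGR = 94°  [△ERG]

∠EGR = 94°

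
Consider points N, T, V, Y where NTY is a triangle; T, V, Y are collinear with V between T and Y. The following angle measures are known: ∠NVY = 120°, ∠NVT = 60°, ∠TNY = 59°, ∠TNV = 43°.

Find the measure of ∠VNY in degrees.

1. ∠NTV = 77°  [△NTV]
2. ∠NTY = 77°  [V on ray TY]
3. ∠NYT = 44°  [△NTY]
4. ∠NYV = 44°  [V on ray YT]
5. ∠VNY = 16°  [△NVY]

∠VNY = 16°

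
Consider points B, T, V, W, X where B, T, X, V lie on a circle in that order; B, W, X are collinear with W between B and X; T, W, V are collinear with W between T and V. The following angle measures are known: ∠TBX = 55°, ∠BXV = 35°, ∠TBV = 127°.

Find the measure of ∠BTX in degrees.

1. ∠BTV = 35°  [same arc BV]
2. ∠BVT = 18°  [△BTV]
3. ∠BXT = 18°  [same arc BT]
4. ∠BTX = 107°  [△BTX]

∠BTX = 107°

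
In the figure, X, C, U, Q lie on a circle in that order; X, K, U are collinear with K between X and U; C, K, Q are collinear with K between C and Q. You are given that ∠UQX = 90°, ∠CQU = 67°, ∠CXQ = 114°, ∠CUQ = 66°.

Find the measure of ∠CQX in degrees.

∠CQX = 23°

1. ∠UCX = 90°  [cyclic XCUQ, opposite ∠C+∠Q]
2. ∠CXU = 67°  [same arc CU]
3. ∠CUX = 23°  [△XCU]
4. ∠CQX = 23°  [same arc XC]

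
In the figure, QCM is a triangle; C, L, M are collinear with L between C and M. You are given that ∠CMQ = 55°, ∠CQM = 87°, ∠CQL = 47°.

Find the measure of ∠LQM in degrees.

∠LQM = 40°

1. ∠MCQ = 38°  [△QCM]
2. ∠LMQ = 55°  [L on ray MC]
3. ∠LCQ = 38°  [L on ray CM]
4. ∠CLQ = 95°  [△QCL]
5. ∠MLQ = 85°  [linear pair at L on CM]
6. ∠LQM = 40°  [△QLM]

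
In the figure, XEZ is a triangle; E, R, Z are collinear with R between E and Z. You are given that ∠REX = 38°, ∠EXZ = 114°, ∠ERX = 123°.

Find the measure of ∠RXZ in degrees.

∠RXZ = 95°

1. ∠XEZ = 38°  [R on ray EZ]
2. ∠EZX = 28°  [△XEZ]
3. ∠XRZ = 57°  [linear pair at R on EZ]
4. ∠RZX = 28°  [R on ray ZE]
5. ∠RXZ = 95°  [△XRZ]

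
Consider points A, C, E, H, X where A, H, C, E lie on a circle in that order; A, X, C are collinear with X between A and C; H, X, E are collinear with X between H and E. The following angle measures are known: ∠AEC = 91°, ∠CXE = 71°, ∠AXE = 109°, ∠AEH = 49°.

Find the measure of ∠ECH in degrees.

∠ECH = 116°

1. ∠AHC = 89°  [cyclic AHCE, opposite ∠H+∠E]
2. ∠CXH = 109°  [vertical angles at X]
3. ∠ACH = 49°  [same arc AH]
4. ∠CAH = 42°  [△AHC]
5. ∠CHE = 22°  [△HXC]
6. ∠CEH = 42°  [same arc HC]
7. ∠ECH = 116°  [△HCE]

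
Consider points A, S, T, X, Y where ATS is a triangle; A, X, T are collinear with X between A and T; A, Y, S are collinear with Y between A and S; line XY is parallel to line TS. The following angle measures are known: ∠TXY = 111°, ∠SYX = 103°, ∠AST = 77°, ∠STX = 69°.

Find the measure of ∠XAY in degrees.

1. ∠AXY = 69°  [linear pair at X on AT]
2. ∠AYX = 77°  [linear pair at Y on AS]
3. ∠XAY = 34°  [△AXY]

∠XAY = 34°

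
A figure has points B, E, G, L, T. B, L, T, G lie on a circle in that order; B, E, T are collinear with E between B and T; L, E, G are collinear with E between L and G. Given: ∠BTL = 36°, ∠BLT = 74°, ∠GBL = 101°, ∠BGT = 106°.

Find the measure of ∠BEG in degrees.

1. ∠BGL = 36°  [same arc BL]
2. ∠LBT = 70°  [△BLT]
3. ∠BLG = 43°  [△BLG]
4. ∠LGT = 70°  [same arc LT]
5. ∠BTG = 43°  [same arc BG]
6. ∠GET = 67°  [△TEG]
7. ∠BEG = 113°  [linear pair at E on BT]

∠BEG = 113°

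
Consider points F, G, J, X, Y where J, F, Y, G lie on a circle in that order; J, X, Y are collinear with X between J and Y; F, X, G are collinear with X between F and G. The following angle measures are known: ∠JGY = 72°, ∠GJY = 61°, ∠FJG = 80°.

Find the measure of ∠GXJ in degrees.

1. ∠GYJ = 47°  [△JYG]
2. ∠GFJ = 47°  [same arc JG]
3. ∠FGJ = 53°  [△JFG]
4. ∠GXJ = 66°  [△JXG]

∠GXJ = 66°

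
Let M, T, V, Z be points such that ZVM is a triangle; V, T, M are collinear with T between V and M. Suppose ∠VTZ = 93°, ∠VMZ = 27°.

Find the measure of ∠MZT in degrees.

1. ∠MTZ = 87°  [linear pair at T on VM]
2. ∠TMZ = 27°  [T on ray MV]
3. ∠MZT = 66°  [△ZTM]

∠MZT = 66°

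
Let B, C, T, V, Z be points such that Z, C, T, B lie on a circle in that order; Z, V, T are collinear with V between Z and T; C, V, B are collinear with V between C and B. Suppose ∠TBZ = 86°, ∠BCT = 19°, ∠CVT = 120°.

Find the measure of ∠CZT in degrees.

1. ∠TCZ = 94°  [cyclic ZCTB, opposite ∠C+∠B]
2. ∠CTZ = 41°  [△CVT]
3. ∠CZT = 45°  [△ZCT]

∠CZT = 45°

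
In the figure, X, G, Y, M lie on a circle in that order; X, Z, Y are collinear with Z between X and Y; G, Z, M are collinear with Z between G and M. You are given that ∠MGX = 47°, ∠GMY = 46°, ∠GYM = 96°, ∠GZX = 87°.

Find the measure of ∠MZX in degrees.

∠MZX = 93°

1. ∠MYX = 47°  [same arc XM]
2. ∠MZY = 87°  [△YZM]
3. ∠MZX = 93°  [linear pair at Z on XY]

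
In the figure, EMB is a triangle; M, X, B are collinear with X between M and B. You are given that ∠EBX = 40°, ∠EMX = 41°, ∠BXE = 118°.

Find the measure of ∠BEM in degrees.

1. ∠EBM = 40°  [X on ray BM]
2. ∠BME = 41°  [X on ray MB]
3. ∠BEM = 99°  [△EMB]

∠BEM = 99°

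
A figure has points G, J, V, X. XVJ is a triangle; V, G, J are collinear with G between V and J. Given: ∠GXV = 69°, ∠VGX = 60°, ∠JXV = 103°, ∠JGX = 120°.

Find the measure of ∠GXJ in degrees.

∠GXJ = 34°

1. ∠GVX = 51°  [△XVG]
2. ∠JVX = 51°  [G on ray VJ]
3. ∠VJX = 26°  [△XVJ]
4. ∠GJX = 26°  [G on ray JV]
5. ∠GXJ = 34°  [△XGJ]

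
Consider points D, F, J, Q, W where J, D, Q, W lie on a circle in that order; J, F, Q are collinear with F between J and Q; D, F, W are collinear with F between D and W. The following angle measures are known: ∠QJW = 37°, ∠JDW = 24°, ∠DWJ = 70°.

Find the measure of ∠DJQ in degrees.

1. ∠JFW = 73°  [△JFW]
2. ∠JQW = 24°  [same arc JW]
3. ∠QFW = 107°  [linear pair at F on JQ]
4. ∠DWQ = 49°  [△QFW]
5. ∠DJQ = 49°  [same arc DQ]

∠DJQ = 49°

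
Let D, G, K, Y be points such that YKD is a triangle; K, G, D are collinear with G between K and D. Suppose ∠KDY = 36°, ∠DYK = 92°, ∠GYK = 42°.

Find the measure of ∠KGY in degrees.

∠KGY = 86°

1. ∠DKY = 52°  [△YKD]
2. ∠GKY = 52°  [G on ray KD]
3. ∠KGY = 86°  [△YKG]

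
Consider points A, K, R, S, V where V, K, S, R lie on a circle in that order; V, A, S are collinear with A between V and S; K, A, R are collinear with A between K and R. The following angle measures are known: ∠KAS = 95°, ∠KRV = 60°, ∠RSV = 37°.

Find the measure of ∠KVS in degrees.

∠KVS = 58°

1. ∠KAV = 85°  [linear pair at A on VS]
2. ∠RKV = 37°  [same arc VR]
3. ∠KVS = 58°  [△VAK]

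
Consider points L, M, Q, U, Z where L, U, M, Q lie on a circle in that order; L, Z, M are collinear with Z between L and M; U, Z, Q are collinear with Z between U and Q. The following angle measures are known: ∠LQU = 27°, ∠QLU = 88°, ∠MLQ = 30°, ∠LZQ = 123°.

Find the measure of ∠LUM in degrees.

1. ∠LUQ = 65°  [△LUQ]
2. ∠LMQ = 65°  [same arc LQ]
3. ∠LQM = 85°  [△LMQ]
4. ∠LUM = 95°  [cyclic LUMQ, opposite ∠U+∠Q]

∠LUM = 95°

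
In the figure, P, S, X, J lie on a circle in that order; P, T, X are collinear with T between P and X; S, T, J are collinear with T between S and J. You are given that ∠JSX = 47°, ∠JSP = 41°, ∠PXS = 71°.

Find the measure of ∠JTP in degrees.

1. ∠JPX = 47°  [same arc XJ]
2. ∠PJS = 71°  [same arc PS]
3. ∠JTP = 62°  [△PTJ]

∠JTP = 62°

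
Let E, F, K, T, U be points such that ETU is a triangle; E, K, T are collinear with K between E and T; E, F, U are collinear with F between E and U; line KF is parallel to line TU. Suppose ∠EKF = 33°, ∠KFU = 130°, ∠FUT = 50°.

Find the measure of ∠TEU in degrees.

1. ∠ETU = 33°  [KF∥TU, corresponding at K]
2. ∠EUT = 50°  [F on ray UE]
3. ∠TEU = 97°  [△ETU]

∠TEU = 97°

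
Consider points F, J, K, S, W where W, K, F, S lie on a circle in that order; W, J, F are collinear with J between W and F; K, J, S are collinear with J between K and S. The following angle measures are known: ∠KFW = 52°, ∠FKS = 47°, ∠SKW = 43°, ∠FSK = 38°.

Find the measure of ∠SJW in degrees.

∠SJW = 81°

1. ∠KSW = 52°  [same arc WK]
2. ∠FWS = 47°  [same arc FS]
3. ∠SJW = 81°  [△WJS]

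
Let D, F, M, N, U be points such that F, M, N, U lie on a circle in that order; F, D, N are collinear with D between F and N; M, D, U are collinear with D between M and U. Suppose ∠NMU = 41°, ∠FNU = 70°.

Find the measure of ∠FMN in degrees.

1. ∠NFU = 41°  [same arc NU]
2. ∠FUN = 69°  [△FNU]
3. ∠FMN = 111°  [cyclic FMNU, opposite ∠M+∠U]

∠FMN = 111°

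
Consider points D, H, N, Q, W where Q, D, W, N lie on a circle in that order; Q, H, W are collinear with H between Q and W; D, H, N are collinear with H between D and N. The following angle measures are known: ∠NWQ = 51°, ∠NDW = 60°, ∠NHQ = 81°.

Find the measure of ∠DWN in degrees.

1. ∠NDQ = 51°  [same arc QN]
2. ∠NQW = 60°  [same arc WN]
3. ∠DNQ = 39°  [△QHN]
4. ∠DQN = 90°  [△QDN]
5. ∠DWN = 90°  [cyclic QDWN, opposite ∠Q+∠W]

∠DWN = 90°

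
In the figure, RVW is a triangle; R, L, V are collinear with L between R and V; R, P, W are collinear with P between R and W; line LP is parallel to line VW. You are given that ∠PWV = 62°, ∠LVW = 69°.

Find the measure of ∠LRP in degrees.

∠LRP = 49°

1. ∠RWV = 62°  [P on ray WR]
2. ∠RVW = 69°  [L on ray VR]
3. ∠VRW = 49°  [△RVW]
4. ∠LRP = 49°  [L on RV, P on RW]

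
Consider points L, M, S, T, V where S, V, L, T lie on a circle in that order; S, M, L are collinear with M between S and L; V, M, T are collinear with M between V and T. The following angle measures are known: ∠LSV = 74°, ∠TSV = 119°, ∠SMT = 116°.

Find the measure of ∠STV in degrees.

∠STV = 19°

1. ∠LTV = 74°  [same arc VL]
2. ∠TLV = 61°  [cyclic SVLT, opposite ∠S+∠L]
3. ∠LMV = 116°  [vertical angles at M]
4. ∠LVT = 45°  [△VLT]
5. ∠SLV = 19°  [△VML]
6. ∠STV = 19°  [same arc SV]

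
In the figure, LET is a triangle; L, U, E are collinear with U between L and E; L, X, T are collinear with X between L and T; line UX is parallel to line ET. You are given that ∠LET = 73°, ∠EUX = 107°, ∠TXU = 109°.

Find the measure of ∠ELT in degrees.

∠ELT = 36°

1. ∠LUX = 73°  [UX∥ET, corresponding at U]
2. ∠LXU = 71°  [linear pair at X on LT]
3. ∠ULX = 36°  [△LUX]
4. ∠ELT = 36°  [U on LE, X on LT]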